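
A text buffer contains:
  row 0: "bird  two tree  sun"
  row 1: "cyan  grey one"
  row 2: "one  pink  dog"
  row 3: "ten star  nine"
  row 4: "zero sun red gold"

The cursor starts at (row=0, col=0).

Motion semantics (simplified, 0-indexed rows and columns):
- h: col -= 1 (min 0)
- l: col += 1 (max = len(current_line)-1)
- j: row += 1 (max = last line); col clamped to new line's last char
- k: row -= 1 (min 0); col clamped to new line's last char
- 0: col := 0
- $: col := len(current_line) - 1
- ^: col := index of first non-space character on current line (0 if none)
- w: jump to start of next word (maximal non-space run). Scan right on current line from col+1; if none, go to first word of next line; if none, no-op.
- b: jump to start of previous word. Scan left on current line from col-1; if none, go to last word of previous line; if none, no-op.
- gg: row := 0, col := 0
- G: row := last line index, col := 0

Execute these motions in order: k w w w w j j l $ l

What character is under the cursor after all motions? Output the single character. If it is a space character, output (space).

After 1 (k): row=0 col=0 char='b'
After 2 (w): row=0 col=6 char='t'
After 3 (w): row=0 col=10 char='t'
After 4 (w): row=0 col=16 char='s'
After 5 (w): row=1 col=0 char='c'
After 6 (j): row=2 col=0 char='o'
After 7 (j): row=3 col=0 char='t'
After 8 (l): row=3 col=1 char='e'
After 9 ($): row=3 col=13 char='e'
After 10 (l): row=3 col=13 char='e'

Answer: e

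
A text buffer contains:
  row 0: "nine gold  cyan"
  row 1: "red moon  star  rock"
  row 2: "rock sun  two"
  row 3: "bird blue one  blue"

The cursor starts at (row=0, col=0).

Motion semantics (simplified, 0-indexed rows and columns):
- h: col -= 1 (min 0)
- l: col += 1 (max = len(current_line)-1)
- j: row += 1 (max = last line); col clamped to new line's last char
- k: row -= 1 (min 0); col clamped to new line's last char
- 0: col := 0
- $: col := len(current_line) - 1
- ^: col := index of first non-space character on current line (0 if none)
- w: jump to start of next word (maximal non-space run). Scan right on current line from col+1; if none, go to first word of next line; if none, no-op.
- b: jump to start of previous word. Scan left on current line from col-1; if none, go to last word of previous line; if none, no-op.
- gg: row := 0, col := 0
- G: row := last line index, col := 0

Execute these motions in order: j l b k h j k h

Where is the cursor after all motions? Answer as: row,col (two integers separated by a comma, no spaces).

Answer: 0,0

Derivation:
After 1 (j): row=1 col=0 char='r'
After 2 (l): row=1 col=1 char='e'
After 3 (b): row=1 col=0 char='r'
After 4 (k): row=0 col=0 char='n'
After 5 (h): row=0 col=0 char='n'
After 6 (j): row=1 col=0 char='r'
After 7 (k): row=0 col=0 char='n'
After 8 (h): row=0 col=0 char='n'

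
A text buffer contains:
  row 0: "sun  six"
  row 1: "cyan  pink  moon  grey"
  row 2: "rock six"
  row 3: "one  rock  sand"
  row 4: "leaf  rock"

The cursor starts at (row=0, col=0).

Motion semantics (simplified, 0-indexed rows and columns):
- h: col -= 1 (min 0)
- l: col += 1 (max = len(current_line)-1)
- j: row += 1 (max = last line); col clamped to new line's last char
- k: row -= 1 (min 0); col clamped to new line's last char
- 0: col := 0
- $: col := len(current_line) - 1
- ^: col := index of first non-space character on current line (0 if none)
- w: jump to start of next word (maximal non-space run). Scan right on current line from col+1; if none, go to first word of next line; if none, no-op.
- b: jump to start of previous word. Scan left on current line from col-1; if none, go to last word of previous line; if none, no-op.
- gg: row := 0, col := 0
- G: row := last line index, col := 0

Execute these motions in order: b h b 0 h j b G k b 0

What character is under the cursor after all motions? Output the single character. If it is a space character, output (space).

Answer: r

Derivation:
After 1 (b): row=0 col=0 char='s'
After 2 (h): row=0 col=0 char='s'
After 3 (b): row=0 col=0 char='s'
After 4 (0): row=0 col=0 char='s'
After 5 (h): row=0 col=0 char='s'
After 6 (j): row=1 col=0 char='c'
After 7 (b): row=0 col=5 char='s'
After 8 (G): row=4 col=0 char='l'
After 9 (k): row=3 col=0 char='o'
After 10 (b): row=2 col=5 char='s'
After 11 (0): row=2 col=0 char='r'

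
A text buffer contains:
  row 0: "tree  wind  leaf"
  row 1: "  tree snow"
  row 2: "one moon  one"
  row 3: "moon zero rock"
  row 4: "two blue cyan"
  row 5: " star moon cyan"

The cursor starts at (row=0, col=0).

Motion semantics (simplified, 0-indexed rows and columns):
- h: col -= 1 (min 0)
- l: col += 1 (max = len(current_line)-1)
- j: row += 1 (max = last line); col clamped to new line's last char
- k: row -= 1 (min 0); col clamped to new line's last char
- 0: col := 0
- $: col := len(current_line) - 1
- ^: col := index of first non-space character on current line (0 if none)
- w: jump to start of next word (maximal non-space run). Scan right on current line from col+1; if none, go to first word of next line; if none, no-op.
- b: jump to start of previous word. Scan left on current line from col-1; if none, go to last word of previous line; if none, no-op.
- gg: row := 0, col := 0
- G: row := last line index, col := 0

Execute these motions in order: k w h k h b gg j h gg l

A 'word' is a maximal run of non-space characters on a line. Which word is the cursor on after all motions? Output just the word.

After 1 (k): row=0 col=0 char='t'
After 2 (w): row=0 col=6 char='w'
After 3 (h): row=0 col=5 char='_'
After 4 (k): row=0 col=5 char='_'
After 5 (h): row=0 col=4 char='_'
After 6 (b): row=0 col=0 char='t'
After 7 (gg): row=0 col=0 char='t'
After 8 (j): row=1 col=0 char='_'
After 9 (h): row=1 col=0 char='_'
After 10 (gg): row=0 col=0 char='t'
After 11 (l): row=0 col=1 char='r'

Answer: tree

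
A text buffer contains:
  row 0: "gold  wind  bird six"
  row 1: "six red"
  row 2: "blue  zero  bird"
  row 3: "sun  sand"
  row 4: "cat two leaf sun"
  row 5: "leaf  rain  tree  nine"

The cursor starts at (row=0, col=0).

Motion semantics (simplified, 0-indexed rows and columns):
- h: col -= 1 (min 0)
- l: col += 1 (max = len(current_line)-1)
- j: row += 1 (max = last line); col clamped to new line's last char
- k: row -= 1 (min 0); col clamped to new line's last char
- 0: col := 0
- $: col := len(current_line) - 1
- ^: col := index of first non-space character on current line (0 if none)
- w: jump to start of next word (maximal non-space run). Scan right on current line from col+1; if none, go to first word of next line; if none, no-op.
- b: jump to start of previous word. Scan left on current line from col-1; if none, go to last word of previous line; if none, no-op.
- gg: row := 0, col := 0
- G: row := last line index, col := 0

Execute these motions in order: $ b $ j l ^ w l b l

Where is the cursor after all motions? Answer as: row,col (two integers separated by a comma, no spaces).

Answer: 1,5

Derivation:
After 1 ($): row=0 col=19 char='x'
After 2 (b): row=0 col=17 char='s'
After 3 ($): row=0 col=19 char='x'
After 4 (j): row=1 col=6 char='d'
After 5 (l): row=1 col=6 char='d'
After 6 (^): row=1 col=0 char='s'
After 7 (w): row=1 col=4 char='r'
After 8 (l): row=1 col=5 char='e'
After 9 (b): row=1 col=4 char='r'
After 10 (l): row=1 col=5 char='e'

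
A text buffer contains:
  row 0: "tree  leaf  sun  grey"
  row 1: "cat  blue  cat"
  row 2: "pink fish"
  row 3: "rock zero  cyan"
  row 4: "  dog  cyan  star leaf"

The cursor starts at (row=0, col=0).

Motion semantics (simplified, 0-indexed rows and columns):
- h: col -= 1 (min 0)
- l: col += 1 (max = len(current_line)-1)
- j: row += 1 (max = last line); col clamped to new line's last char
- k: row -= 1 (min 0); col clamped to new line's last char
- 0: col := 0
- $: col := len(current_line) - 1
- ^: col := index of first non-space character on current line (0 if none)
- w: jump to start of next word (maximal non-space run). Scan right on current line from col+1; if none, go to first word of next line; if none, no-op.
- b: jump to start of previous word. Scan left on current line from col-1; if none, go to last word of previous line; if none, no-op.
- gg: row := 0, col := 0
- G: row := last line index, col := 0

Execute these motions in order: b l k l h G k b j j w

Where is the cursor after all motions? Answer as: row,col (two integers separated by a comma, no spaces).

After 1 (b): row=0 col=0 char='t'
After 2 (l): row=0 col=1 char='r'
After 3 (k): row=0 col=1 char='r'
After 4 (l): row=0 col=2 char='e'
After 5 (h): row=0 col=1 char='r'
After 6 (G): row=4 col=0 char='_'
After 7 (k): row=3 col=0 char='r'
After 8 (b): row=2 col=5 char='f'
After 9 (j): row=3 col=5 char='z'
After 10 (j): row=4 col=5 char='_'
After 11 (w): row=4 col=7 char='c'

Answer: 4,7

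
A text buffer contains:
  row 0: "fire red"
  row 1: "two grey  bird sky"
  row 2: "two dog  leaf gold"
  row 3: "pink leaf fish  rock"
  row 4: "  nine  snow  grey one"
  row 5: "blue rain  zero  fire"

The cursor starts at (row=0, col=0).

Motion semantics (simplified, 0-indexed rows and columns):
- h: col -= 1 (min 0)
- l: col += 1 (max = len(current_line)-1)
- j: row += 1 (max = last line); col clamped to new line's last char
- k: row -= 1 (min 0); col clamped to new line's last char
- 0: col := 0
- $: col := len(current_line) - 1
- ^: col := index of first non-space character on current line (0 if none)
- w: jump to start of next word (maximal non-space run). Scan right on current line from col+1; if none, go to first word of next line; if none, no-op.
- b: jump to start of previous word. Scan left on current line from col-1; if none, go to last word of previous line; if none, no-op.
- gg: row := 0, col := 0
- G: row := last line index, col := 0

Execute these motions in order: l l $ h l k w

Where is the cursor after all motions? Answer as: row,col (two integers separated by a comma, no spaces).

Answer: 1,0

Derivation:
After 1 (l): row=0 col=1 char='i'
After 2 (l): row=0 col=2 char='r'
After 3 ($): row=0 col=7 char='d'
After 4 (h): row=0 col=6 char='e'
After 5 (l): row=0 col=7 char='d'
After 6 (k): row=0 col=7 char='d'
After 7 (w): row=1 col=0 char='t'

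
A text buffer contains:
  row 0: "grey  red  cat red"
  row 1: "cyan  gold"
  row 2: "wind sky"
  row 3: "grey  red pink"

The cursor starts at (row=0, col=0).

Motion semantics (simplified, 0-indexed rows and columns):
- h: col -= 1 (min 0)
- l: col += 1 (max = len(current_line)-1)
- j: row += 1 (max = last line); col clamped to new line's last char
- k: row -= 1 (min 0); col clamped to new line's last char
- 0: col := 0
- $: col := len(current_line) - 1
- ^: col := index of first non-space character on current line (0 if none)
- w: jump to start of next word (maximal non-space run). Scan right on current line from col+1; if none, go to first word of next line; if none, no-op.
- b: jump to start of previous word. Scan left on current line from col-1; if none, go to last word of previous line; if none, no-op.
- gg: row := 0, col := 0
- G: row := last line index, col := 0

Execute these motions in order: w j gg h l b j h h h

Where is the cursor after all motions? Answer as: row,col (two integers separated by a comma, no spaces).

Answer: 1,0

Derivation:
After 1 (w): row=0 col=6 char='r'
After 2 (j): row=1 col=6 char='g'
After 3 (gg): row=0 col=0 char='g'
After 4 (h): row=0 col=0 char='g'
After 5 (l): row=0 col=1 char='r'
After 6 (b): row=0 col=0 char='g'
After 7 (j): row=1 col=0 char='c'
After 8 (h): row=1 col=0 char='c'
After 9 (h): row=1 col=0 char='c'
After 10 (h): row=1 col=0 char='c'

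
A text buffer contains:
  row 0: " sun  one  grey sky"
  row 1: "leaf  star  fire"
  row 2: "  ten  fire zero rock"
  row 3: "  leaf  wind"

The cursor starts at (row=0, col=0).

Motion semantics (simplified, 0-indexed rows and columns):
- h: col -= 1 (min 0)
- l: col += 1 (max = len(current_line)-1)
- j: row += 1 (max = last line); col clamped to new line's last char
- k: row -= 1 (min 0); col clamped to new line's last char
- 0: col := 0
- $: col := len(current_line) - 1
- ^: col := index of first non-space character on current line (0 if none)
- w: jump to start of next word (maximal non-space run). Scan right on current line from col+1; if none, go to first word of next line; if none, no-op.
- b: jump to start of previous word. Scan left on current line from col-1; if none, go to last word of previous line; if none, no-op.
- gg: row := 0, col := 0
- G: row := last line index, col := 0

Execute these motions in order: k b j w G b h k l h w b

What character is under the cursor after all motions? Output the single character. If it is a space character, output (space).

After 1 (k): row=0 col=0 char='_'
After 2 (b): row=0 col=0 char='_'
After 3 (j): row=1 col=0 char='l'
After 4 (w): row=1 col=6 char='s'
After 5 (G): row=3 col=0 char='_'
After 6 (b): row=2 col=17 char='r'
After 7 (h): row=2 col=16 char='_'
After 8 (k): row=1 col=15 char='e'
After 9 (l): row=1 col=15 char='e'
After 10 (h): row=1 col=14 char='r'
After 11 (w): row=2 col=2 char='t'
After 12 (b): row=1 col=12 char='f'

Answer: f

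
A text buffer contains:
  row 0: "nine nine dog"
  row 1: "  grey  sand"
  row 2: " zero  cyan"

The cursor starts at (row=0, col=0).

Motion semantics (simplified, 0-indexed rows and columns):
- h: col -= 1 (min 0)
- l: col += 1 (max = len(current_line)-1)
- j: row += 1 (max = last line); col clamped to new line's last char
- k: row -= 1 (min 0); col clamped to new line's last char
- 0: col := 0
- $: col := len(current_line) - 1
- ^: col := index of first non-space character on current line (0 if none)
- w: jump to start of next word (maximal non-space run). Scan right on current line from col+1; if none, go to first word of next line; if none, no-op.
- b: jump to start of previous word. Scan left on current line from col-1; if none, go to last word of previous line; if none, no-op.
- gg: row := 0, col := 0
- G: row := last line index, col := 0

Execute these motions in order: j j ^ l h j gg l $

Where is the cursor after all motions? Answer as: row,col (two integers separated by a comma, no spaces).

Answer: 0,12

Derivation:
After 1 (j): row=1 col=0 char='_'
After 2 (j): row=2 col=0 char='_'
After 3 (^): row=2 col=1 char='z'
After 4 (l): row=2 col=2 char='e'
After 5 (h): row=2 col=1 char='z'
After 6 (j): row=2 col=1 char='z'
After 7 (gg): row=0 col=0 char='n'
After 8 (l): row=0 col=1 char='i'
After 9 ($): row=0 col=12 char='g'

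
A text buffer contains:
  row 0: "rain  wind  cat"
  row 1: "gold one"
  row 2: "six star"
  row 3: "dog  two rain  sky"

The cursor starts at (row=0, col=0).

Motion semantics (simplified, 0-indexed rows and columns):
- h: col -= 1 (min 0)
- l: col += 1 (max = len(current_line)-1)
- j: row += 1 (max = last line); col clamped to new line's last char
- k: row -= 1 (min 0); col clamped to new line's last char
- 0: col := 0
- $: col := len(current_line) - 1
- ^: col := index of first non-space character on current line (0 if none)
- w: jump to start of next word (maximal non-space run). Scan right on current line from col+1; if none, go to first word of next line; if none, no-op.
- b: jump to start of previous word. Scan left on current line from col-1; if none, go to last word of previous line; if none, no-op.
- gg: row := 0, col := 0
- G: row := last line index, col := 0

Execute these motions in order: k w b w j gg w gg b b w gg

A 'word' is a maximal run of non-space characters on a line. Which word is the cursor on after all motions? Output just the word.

Answer: rain

Derivation:
After 1 (k): row=0 col=0 char='r'
After 2 (w): row=0 col=6 char='w'
After 3 (b): row=0 col=0 char='r'
After 4 (w): row=0 col=6 char='w'
After 5 (j): row=1 col=6 char='n'
After 6 (gg): row=0 col=0 char='r'
After 7 (w): row=0 col=6 char='w'
After 8 (gg): row=0 col=0 char='r'
After 9 (b): row=0 col=0 char='r'
After 10 (b): row=0 col=0 char='r'
After 11 (w): row=0 col=6 char='w'
After 12 (gg): row=0 col=0 char='r'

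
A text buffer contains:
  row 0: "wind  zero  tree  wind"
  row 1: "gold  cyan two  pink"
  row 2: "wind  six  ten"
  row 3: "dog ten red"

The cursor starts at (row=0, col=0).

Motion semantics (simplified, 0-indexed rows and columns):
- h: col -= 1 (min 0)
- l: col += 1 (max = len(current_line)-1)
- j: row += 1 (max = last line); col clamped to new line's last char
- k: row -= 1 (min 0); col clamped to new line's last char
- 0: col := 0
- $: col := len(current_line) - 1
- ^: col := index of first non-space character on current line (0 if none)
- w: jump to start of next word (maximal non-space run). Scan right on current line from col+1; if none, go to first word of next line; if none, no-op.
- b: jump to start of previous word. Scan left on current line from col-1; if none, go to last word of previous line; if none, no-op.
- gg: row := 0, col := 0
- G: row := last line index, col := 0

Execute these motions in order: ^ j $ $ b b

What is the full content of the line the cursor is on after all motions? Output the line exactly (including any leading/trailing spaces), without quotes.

After 1 (^): row=0 col=0 char='w'
After 2 (j): row=1 col=0 char='g'
After 3 ($): row=1 col=19 char='k'
After 4 ($): row=1 col=19 char='k'
After 5 (b): row=1 col=16 char='p'
After 6 (b): row=1 col=11 char='t'

Answer: gold  cyan two  pink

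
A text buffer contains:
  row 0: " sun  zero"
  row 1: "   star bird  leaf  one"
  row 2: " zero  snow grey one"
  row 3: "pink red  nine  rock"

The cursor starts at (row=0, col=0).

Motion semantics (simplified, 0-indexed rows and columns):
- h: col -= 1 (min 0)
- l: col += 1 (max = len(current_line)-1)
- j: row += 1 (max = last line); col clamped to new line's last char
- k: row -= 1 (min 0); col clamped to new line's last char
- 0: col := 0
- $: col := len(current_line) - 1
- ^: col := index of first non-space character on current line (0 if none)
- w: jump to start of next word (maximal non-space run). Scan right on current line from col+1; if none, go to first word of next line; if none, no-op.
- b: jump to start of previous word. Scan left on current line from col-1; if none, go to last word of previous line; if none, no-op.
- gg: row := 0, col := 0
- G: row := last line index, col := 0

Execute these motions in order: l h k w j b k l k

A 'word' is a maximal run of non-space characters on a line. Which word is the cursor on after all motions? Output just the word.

Answer: zero

Derivation:
After 1 (l): row=0 col=1 char='s'
After 2 (h): row=0 col=0 char='_'
After 3 (k): row=0 col=0 char='_'
After 4 (w): row=0 col=1 char='s'
After 5 (j): row=1 col=1 char='_'
After 6 (b): row=0 col=6 char='z'
After 7 (k): row=0 col=6 char='z'
After 8 (l): row=0 col=7 char='e'
After 9 (k): row=0 col=7 char='e'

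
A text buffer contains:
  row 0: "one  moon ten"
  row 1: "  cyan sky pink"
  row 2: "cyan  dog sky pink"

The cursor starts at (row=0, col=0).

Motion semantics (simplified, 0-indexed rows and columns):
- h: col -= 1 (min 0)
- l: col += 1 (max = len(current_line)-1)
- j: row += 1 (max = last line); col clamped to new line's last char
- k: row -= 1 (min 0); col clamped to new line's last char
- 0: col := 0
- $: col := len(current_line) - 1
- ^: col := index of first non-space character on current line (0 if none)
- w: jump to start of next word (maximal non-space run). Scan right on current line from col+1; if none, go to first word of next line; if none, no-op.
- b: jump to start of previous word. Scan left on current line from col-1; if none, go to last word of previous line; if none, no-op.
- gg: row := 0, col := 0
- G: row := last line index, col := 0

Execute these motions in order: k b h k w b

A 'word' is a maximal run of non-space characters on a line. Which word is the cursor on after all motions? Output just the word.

Answer: one

Derivation:
After 1 (k): row=0 col=0 char='o'
After 2 (b): row=0 col=0 char='o'
After 3 (h): row=0 col=0 char='o'
After 4 (k): row=0 col=0 char='o'
After 5 (w): row=0 col=5 char='m'
After 6 (b): row=0 col=0 char='o'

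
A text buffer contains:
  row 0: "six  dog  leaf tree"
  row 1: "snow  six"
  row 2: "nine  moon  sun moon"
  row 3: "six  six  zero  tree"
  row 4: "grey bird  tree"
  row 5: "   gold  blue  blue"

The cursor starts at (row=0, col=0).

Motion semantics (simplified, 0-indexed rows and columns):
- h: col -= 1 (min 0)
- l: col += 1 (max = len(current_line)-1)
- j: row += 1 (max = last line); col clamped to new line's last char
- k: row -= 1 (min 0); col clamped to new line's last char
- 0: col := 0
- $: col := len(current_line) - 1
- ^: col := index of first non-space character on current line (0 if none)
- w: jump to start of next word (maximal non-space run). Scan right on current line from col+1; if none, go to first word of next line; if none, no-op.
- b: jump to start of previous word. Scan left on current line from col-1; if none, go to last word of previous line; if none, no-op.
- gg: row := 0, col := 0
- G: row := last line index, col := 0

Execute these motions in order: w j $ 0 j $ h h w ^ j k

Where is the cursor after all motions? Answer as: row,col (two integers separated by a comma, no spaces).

After 1 (w): row=0 col=5 char='d'
After 2 (j): row=1 col=5 char='_'
After 3 ($): row=1 col=8 char='x'
After 4 (0): row=1 col=0 char='s'
After 5 (j): row=2 col=0 char='n'
After 6 ($): row=2 col=19 char='n'
After 7 (h): row=2 col=18 char='o'
After 8 (h): row=2 col=17 char='o'
After 9 (w): row=3 col=0 char='s'
After 10 (^): row=3 col=0 char='s'
After 11 (j): row=4 col=0 char='g'
After 12 (k): row=3 col=0 char='s'

Answer: 3,0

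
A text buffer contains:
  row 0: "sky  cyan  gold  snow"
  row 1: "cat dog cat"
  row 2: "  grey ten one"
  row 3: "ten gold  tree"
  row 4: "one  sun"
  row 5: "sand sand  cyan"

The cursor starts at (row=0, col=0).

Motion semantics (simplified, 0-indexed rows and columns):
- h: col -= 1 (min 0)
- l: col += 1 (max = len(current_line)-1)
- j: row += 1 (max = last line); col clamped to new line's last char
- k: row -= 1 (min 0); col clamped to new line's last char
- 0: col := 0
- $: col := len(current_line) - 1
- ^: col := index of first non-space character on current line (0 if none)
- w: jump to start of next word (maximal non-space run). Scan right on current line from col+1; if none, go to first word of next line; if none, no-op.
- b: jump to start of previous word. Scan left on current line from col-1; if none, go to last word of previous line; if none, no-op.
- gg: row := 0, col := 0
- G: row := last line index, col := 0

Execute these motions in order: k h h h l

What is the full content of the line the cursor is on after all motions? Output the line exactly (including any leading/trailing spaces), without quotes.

After 1 (k): row=0 col=0 char='s'
After 2 (h): row=0 col=0 char='s'
After 3 (h): row=0 col=0 char='s'
After 4 (h): row=0 col=0 char='s'
After 5 (l): row=0 col=1 char='k'

Answer: sky  cyan  gold  snow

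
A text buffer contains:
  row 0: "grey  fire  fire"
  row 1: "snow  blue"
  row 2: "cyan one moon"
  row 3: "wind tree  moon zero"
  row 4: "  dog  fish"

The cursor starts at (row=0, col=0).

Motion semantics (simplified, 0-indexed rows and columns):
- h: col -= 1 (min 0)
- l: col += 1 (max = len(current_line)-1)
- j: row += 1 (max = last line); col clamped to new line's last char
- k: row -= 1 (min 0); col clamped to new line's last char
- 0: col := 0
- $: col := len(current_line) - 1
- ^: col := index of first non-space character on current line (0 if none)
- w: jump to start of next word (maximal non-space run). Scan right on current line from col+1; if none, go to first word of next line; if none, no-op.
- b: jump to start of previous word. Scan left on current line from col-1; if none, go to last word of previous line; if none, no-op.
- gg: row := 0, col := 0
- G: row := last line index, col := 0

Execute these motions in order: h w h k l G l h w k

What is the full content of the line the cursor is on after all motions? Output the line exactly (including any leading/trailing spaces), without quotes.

After 1 (h): row=0 col=0 char='g'
After 2 (w): row=0 col=6 char='f'
After 3 (h): row=0 col=5 char='_'
After 4 (k): row=0 col=5 char='_'
After 5 (l): row=0 col=6 char='f'
After 6 (G): row=4 col=0 char='_'
After 7 (l): row=4 col=1 char='_'
After 8 (h): row=4 col=0 char='_'
After 9 (w): row=4 col=2 char='d'
After 10 (k): row=3 col=2 char='n'

Answer: wind tree  moon zero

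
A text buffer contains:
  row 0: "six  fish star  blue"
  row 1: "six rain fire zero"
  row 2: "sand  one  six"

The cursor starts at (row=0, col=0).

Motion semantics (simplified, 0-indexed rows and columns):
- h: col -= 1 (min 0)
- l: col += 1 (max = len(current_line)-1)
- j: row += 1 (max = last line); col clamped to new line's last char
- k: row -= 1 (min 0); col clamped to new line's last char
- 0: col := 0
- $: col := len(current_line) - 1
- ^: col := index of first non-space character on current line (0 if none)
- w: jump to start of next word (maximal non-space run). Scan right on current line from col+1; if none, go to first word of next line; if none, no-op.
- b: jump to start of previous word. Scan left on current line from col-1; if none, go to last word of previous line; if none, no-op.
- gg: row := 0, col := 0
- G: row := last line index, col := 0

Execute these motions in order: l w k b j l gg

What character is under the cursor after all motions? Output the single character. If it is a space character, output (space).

After 1 (l): row=0 col=1 char='i'
After 2 (w): row=0 col=5 char='f'
After 3 (k): row=0 col=5 char='f'
After 4 (b): row=0 col=0 char='s'
After 5 (j): row=1 col=0 char='s'
After 6 (l): row=1 col=1 char='i'
After 7 (gg): row=0 col=0 char='s'

Answer: s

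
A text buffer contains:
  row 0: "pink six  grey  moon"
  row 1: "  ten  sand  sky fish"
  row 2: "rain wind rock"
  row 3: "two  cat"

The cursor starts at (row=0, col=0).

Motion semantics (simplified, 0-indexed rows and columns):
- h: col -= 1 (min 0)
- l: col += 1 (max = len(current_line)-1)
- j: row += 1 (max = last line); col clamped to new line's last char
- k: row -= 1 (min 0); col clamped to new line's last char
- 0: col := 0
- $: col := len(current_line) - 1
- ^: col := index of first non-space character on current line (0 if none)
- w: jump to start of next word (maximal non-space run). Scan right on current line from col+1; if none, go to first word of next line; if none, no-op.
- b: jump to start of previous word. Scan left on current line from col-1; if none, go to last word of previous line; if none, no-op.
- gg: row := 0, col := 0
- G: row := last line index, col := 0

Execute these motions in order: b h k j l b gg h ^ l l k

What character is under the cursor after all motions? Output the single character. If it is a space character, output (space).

After 1 (b): row=0 col=0 char='p'
After 2 (h): row=0 col=0 char='p'
After 3 (k): row=0 col=0 char='p'
After 4 (j): row=1 col=0 char='_'
After 5 (l): row=1 col=1 char='_'
After 6 (b): row=0 col=16 char='m'
After 7 (gg): row=0 col=0 char='p'
After 8 (h): row=0 col=0 char='p'
After 9 (^): row=0 col=0 char='p'
After 10 (l): row=0 col=1 char='i'
After 11 (l): row=0 col=2 char='n'
After 12 (k): row=0 col=2 char='n'

Answer: n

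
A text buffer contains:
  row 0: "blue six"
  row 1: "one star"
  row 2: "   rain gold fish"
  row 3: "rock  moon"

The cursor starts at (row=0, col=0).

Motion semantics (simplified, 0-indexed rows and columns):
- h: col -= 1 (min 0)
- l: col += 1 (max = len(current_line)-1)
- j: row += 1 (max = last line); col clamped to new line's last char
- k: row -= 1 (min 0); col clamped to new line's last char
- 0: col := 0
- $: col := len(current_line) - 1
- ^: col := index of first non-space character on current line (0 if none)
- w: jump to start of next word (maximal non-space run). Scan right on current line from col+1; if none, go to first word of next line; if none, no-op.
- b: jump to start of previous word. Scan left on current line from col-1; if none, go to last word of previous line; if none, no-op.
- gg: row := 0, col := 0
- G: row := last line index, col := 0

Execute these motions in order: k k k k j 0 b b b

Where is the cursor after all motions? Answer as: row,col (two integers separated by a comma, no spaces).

After 1 (k): row=0 col=0 char='b'
After 2 (k): row=0 col=0 char='b'
After 3 (k): row=0 col=0 char='b'
After 4 (k): row=0 col=0 char='b'
After 5 (j): row=1 col=0 char='o'
After 6 (0): row=1 col=0 char='o'
After 7 (b): row=0 col=5 char='s'
After 8 (b): row=0 col=0 char='b'
After 9 (b): row=0 col=0 char='b'

Answer: 0,0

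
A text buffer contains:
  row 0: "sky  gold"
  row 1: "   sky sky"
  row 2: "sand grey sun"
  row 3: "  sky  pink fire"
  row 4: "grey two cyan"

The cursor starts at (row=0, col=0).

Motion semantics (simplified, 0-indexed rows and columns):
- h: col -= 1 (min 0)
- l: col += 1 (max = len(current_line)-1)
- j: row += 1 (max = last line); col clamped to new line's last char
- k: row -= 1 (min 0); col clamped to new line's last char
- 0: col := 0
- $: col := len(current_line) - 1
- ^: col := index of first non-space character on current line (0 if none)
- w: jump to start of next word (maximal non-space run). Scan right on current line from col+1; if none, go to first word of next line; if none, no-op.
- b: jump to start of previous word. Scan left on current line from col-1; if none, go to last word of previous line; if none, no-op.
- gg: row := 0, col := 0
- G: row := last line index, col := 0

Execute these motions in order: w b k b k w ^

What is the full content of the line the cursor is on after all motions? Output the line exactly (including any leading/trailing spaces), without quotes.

Answer: sky  gold

Derivation:
After 1 (w): row=0 col=5 char='g'
After 2 (b): row=0 col=0 char='s'
After 3 (k): row=0 col=0 char='s'
After 4 (b): row=0 col=0 char='s'
After 5 (k): row=0 col=0 char='s'
After 6 (w): row=0 col=5 char='g'
After 7 (^): row=0 col=0 char='s'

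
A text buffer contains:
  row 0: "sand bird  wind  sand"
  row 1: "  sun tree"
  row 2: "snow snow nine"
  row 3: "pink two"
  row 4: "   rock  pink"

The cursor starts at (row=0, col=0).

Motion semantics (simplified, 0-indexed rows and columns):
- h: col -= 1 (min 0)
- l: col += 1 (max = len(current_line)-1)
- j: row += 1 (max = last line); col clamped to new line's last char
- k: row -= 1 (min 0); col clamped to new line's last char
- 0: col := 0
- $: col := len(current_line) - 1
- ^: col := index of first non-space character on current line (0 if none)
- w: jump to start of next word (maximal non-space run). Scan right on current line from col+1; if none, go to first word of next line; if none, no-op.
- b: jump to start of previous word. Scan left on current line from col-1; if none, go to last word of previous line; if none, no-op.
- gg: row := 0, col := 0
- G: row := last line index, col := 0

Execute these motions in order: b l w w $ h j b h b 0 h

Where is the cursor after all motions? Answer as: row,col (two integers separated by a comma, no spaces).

After 1 (b): row=0 col=0 char='s'
After 2 (l): row=0 col=1 char='a'
After 3 (w): row=0 col=5 char='b'
After 4 (w): row=0 col=11 char='w'
After 5 ($): row=0 col=20 char='d'
After 6 (h): row=0 col=19 char='n'
After 7 (j): row=1 col=9 char='e'
After 8 (b): row=1 col=6 char='t'
After 9 (h): row=1 col=5 char='_'
After 10 (b): row=1 col=2 char='s'
After 11 (0): row=1 col=0 char='_'
After 12 (h): row=1 col=0 char='_'

Answer: 1,0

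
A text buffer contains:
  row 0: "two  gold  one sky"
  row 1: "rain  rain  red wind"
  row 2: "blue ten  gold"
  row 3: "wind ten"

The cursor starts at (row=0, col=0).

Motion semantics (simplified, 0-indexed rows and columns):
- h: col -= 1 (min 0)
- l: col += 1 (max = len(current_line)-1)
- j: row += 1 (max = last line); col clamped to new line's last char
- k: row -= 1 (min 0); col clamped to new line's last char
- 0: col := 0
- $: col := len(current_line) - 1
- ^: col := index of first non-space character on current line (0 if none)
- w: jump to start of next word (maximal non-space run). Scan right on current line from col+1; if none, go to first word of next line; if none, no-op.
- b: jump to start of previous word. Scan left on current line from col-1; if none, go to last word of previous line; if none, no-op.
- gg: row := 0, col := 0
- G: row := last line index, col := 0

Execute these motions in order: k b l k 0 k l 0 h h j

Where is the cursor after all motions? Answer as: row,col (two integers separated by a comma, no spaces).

Answer: 1,0

Derivation:
After 1 (k): row=0 col=0 char='t'
After 2 (b): row=0 col=0 char='t'
After 3 (l): row=0 col=1 char='w'
After 4 (k): row=0 col=1 char='w'
After 5 (0): row=0 col=0 char='t'
After 6 (k): row=0 col=0 char='t'
After 7 (l): row=0 col=1 char='w'
After 8 (0): row=0 col=0 char='t'
After 9 (h): row=0 col=0 char='t'
After 10 (h): row=0 col=0 char='t'
After 11 (j): row=1 col=0 char='r'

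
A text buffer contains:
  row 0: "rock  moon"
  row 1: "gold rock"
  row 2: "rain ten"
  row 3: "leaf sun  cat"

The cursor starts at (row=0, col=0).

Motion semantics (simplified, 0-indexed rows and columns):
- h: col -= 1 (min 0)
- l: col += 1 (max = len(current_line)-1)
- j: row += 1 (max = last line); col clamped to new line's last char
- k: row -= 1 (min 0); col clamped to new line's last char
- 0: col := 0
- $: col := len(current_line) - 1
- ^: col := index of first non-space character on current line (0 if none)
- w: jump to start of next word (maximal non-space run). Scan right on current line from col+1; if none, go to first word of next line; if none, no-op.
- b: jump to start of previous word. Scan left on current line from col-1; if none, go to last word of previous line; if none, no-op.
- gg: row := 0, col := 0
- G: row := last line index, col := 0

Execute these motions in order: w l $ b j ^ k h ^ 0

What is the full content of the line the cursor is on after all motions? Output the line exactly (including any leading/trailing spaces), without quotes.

Answer: rock  moon

Derivation:
After 1 (w): row=0 col=6 char='m'
After 2 (l): row=0 col=7 char='o'
After 3 ($): row=0 col=9 char='n'
After 4 (b): row=0 col=6 char='m'
After 5 (j): row=1 col=6 char='o'
After 6 (^): row=1 col=0 char='g'
After 7 (k): row=0 col=0 char='r'
After 8 (h): row=0 col=0 char='r'
After 9 (^): row=0 col=0 char='r'
After 10 (0): row=0 col=0 char='r'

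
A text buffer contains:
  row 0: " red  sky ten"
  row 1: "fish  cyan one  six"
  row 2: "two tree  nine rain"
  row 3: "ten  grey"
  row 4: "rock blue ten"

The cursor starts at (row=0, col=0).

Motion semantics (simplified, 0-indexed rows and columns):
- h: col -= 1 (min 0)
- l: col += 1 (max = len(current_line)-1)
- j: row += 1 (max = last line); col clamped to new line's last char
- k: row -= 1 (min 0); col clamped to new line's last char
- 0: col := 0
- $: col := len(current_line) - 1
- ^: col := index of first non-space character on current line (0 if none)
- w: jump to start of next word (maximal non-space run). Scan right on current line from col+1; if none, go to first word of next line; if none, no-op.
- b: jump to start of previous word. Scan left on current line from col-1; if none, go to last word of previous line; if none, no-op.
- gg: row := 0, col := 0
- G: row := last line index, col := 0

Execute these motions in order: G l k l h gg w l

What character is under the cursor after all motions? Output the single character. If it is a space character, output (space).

Answer: e

Derivation:
After 1 (G): row=4 col=0 char='r'
After 2 (l): row=4 col=1 char='o'
After 3 (k): row=3 col=1 char='e'
After 4 (l): row=3 col=2 char='n'
After 5 (h): row=3 col=1 char='e'
After 6 (gg): row=0 col=0 char='_'
After 7 (w): row=0 col=1 char='r'
After 8 (l): row=0 col=2 char='e'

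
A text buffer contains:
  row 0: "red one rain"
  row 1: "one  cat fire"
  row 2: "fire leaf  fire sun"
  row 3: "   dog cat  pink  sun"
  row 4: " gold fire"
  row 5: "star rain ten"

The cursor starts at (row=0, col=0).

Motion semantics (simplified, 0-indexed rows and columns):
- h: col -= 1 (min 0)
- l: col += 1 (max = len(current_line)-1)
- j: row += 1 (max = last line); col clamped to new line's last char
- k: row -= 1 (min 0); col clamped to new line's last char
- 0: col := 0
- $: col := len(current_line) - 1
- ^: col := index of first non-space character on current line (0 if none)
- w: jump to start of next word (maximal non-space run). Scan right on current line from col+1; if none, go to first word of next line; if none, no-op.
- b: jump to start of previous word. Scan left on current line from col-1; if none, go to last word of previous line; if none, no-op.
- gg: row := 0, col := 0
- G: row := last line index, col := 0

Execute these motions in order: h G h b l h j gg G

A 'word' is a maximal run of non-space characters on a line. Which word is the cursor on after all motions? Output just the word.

After 1 (h): row=0 col=0 char='r'
After 2 (G): row=5 col=0 char='s'
After 3 (h): row=5 col=0 char='s'
After 4 (b): row=4 col=6 char='f'
After 5 (l): row=4 col=7 char='i'
After 6 (h): row=4 col=6 char='f'
After 7 (j): row=5 col=6 char='a'
After 8 (gg): row=0 col=0 char='r'
After 9 (G): row=5 col=0 char='s'

Answer: star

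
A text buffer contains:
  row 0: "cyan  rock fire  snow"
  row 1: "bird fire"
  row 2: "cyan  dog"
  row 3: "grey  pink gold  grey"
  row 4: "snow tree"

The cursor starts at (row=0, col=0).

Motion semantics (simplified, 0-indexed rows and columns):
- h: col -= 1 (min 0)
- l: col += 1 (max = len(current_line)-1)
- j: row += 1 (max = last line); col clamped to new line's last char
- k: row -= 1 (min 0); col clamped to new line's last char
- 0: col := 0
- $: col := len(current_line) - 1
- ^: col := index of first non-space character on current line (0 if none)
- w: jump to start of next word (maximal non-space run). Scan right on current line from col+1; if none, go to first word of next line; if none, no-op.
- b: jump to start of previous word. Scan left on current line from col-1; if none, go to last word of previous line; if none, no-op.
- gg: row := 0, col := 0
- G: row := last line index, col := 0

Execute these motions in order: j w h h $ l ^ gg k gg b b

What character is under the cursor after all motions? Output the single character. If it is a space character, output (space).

Answer: c

Derivation:
After 1 (j): row=1 col=0 char='b'
After 2 (w): row=1 col=5 char='f'
After 3 (h): row=1 col=4 char='_'
After 4 (h): row=1 col=3 char='d'
After 5 ($): row=1 col=8 char='e'
After 6 (l): row=1 col=8 char='e'
After 7 (^): row=1 col=0 char='b'
After 8 (gg): row=0 col=0 char='c'
After 9 (k): row=0 col=0 char='c'
After 10 (gg): row=0 col=0 char='c'
After 11 (b): row=0 col=0 char='c'
After 12 (b): row=0 col=0 char='c'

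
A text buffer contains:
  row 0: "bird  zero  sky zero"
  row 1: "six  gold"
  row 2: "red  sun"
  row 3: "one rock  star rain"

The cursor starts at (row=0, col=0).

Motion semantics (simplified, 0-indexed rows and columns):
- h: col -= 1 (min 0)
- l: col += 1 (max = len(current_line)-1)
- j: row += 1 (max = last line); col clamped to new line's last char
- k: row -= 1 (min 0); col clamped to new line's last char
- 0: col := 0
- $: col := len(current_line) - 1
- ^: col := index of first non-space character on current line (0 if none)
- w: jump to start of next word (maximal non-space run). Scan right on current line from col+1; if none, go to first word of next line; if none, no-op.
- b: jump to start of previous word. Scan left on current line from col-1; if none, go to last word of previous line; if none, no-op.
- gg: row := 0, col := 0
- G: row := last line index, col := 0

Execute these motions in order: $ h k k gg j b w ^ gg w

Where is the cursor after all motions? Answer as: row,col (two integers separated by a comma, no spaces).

Answer: 0,6

Derivation:
After 1 ($): row=0 col=19 char='o'
After 2 (h): row=0 col=18 char='r'
After 3 (k): row=0 col=18 char='r'
After 4 (k): row=0 col=18 char='r'
After 5 (gg): row=0 col=0 char='b'
After 6 (j): row=1 col=0 char='s'
After 7 (b): row=0 col=16 char='z'
After 8 (w): row=1 col=0 char='s'
After 9 (^): row=1 col=0 char='s'
After 10 (gg): row=0 col=0 char='b'
After 11 (w): row=0 col=6 char='z'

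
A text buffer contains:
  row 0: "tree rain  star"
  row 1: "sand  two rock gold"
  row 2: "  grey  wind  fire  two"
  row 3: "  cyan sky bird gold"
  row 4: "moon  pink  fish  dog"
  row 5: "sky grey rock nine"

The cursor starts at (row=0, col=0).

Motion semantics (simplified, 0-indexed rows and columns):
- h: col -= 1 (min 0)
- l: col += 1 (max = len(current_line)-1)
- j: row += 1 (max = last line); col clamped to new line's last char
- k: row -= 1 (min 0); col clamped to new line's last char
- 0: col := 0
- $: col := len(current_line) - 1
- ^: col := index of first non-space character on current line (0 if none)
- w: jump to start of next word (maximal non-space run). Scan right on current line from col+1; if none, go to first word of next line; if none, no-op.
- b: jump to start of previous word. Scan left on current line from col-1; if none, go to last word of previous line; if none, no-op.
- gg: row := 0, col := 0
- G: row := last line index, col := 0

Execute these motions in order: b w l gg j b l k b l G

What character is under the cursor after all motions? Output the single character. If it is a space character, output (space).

After 1 (b): row=0 col=0 char='t'
After 2 (w): row=0 col=5 char='r'
After 3 (l): row=0 col=6 char='a'
After 4 (gg): row=0 col=0 char='t'
After 5 (j): row=1 col=0 char='s'
After 6 (b): row=0 col=11 char='s'
After 7 (l): row=0 col=12 char='t'
After 8 (k): row=0 col=12 char='t'
After 9 (b): row=0 col=11 char='s'
After 10 (l): row=0 col=12 char='t'
After 11 (G): row=5 col=0 char='s'

Answer: s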